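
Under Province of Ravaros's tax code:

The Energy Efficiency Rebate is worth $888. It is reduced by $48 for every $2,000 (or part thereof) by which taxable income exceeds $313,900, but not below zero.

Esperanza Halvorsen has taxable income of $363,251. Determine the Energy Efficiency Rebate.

$0

Energy Efficiency Rebate: income exceeds $313,900 by $49,351 → 25 increments × $48 = $1,200 ≥ base, so the credit is $0.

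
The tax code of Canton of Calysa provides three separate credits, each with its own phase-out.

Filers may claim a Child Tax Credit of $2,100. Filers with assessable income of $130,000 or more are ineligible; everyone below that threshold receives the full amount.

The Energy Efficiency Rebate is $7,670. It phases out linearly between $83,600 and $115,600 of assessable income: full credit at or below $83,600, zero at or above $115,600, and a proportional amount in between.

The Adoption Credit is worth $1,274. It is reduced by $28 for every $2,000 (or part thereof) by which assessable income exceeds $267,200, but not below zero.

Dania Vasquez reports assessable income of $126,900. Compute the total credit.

Child Tax Credit: $126,900 is below the $130,000 cutoff, so the full $2,100 applies.
Energy Efficiency Rebate: $126,900 is at or above $115,600, so the credit is $0.
Adoption Credit: $126,900 is at or below the $267,200 threshold, so the full $1,274 applies.
Total: $2,100 + $0 + $1,274 = $3,374.

$3,374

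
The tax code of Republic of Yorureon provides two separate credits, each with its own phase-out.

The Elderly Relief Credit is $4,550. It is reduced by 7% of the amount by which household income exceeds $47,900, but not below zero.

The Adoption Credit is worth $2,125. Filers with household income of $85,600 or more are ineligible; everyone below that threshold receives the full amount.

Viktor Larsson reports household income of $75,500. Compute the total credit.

Elderly Relief Credit: 7% of the $27,600 excess over $47,900 is $1,932; credit = $4,550 − $1,932 = $2,618.
Adoption Credit: $75,500 is below the $85,600 cutoff, so the full $2,125 applies.
Total: $2,618 + $2,125 = $4,743.

$4,743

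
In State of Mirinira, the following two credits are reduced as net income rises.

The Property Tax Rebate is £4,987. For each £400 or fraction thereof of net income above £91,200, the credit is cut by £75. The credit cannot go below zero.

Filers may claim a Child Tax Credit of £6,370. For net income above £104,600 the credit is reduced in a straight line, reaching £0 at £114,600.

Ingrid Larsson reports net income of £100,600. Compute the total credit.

£9,557

Property Tax Rebate: income exceeds £91,200 by £9,400, which is 24 full-or-partial £400 increments; reduction = 24 × £75 = £1,800, leaving £3,187.
Child Tax Credit: £100,600 is at or below the £104,600 threshold, so the full £6,370 applies.
Total: £3,187 + £6,370 = £9,557.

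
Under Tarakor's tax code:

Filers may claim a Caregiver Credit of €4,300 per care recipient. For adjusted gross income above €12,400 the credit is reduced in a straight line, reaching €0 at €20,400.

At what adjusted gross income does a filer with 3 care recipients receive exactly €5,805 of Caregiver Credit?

Full credit = 3 × €4,300 = €12,900.
€5,805 is 5,805/12,900 of the full €12,900, so 7,095/12,900 of the €8,000 range has been used: income = €12,400 + €8,000 × 7,095/12,900 = €16,800.

€16,800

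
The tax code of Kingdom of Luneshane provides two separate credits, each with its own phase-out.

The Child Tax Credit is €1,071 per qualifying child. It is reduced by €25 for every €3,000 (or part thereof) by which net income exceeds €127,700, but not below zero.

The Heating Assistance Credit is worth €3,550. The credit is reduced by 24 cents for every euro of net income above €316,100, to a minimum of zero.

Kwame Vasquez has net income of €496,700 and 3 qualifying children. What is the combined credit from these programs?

Child Tax Credit: base = 3 × €1,071 = €3,213. income exceeds €127,700 by €369,000, which is 123 full-or-partial €3,000 increments; reduction = 123 × €25 = €3,075, leaving €138.
Heating Assistance Credit: 24% of the €180,600 excess over €316,100 is €43,344 ≥ base, so the credit is €0.
Total: €138 + €0 = €138.

€138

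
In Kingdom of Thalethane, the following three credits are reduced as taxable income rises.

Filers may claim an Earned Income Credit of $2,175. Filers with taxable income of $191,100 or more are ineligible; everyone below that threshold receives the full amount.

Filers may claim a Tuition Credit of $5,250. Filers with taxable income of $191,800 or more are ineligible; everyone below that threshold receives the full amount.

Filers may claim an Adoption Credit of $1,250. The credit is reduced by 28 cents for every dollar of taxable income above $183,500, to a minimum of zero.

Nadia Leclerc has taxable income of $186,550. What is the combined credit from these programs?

$7,821

Earned Income Credit: $186,550 is below the $191,100 cutoff, so the full $2,175 applies.
Tuition Credit: $186,550 is below the $191,800 cutoff, so the full $5,250 applies.
Adoption Credit: 28% of the $3,050 excess over $183,500 is $854; credit = $1,250 − $854 = $396.
Total: $2,175 + $5,250 + $396 = $7,821.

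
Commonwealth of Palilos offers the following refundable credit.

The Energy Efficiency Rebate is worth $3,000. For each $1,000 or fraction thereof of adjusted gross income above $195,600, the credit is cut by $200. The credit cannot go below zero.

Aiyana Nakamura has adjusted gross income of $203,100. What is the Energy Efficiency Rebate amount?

Energy Efficiency Rebate: income exceeds $195,600 by $7,500, which is 8 full-or-partial $1,000 increments; reduction = 8 × $200 = $1,600, leaving $1,400.

$1,400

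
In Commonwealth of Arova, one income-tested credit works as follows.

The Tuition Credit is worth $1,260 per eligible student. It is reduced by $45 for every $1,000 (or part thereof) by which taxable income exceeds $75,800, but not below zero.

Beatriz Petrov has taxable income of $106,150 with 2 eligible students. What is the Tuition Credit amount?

$1,125

Tuition Credit: base = 2 × $1,260 = $2,520. income exceeds $75,800 by $30,350, which is 31 full-or-partial $1,000 increments; reduction = 31 × $45 = $1,395, leaving $1,125.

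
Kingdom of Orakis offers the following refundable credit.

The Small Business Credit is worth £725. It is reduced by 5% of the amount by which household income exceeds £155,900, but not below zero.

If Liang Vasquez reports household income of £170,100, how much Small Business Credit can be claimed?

Small Business Credit: 5% of the £14,200 excess over £155,900 is £710; credit = £725 − £710 = £15.

£15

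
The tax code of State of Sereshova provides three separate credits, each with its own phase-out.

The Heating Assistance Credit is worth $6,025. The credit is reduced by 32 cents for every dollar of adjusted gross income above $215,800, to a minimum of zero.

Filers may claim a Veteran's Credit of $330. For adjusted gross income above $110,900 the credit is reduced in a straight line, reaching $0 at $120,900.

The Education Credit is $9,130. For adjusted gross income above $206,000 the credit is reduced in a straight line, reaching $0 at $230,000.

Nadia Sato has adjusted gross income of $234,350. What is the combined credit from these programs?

Heating Assistance Credit: 32% of the $18,550 excess over $215,800 is $5,936; credit = $6,025 − $5,936 = $89.
Veteran's Credit: $234,350 is at or above $120,900, so the credit is $0.
Education Credit: $234,350 is at or above $230,000, so the credit is $0.
Total: $89 + $0 + $0 = $89.

$89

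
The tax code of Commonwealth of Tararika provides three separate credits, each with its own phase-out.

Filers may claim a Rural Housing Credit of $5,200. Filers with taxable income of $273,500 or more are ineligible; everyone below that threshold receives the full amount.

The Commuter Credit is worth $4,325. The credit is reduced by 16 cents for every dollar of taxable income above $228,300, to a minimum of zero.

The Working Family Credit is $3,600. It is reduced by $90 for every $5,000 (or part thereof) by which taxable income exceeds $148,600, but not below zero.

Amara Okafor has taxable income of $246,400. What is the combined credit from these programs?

Rural Housing Credit: $246,400 is below the $273,500 cutoff, so the full $5,200 applies.
Commuter Credit: 16% of the $18,100 excess over $228,300 is $2,896; credit = $4,325 − $2,896 = $1,429.
Working Family Credit: income exceeds $148,600 by $97,800, which is 20 full-or-partial $5,000 increments; reduction = 20 × $90 = $1,800, leaving $1,800.
Total: $5,200 + $1,429 + $1,800 = $8,429.

$8,429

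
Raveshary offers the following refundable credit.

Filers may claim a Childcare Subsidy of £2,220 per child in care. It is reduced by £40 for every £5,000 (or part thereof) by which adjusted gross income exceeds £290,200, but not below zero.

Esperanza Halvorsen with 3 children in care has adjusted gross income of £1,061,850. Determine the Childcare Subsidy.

Childcare Subsidy: base = 3 × £2,220 = £6,660. income exceeds £290,200 by £771,650, which is 155 full-or-partial £5,000 increments; reduction = 155 × £40 = £6,200, leaving £460.

£460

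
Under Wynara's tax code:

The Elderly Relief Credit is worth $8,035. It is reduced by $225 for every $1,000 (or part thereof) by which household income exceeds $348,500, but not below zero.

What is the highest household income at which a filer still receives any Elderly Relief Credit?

After 35 increments the reduction is 35 × $225 = $7,875, leaving $160; one more increment wipes it out. Increment 35 ends at excess 35 × $1,000 = $35,000, so the highest qualifying income is $348,500 + $35,000 = $383,500.

$383,500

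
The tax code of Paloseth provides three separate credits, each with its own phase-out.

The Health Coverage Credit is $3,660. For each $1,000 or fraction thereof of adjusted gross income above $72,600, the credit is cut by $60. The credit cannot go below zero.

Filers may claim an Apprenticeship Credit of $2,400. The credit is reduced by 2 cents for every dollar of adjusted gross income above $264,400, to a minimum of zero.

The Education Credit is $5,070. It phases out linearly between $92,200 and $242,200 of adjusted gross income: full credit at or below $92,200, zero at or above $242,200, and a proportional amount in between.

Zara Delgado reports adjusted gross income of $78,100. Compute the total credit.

$10,770

Health Coverage Credit: income exceeds $72,600 by $5,500, which is 6 full-or-partial $1,000 increments; reduction = 6 × $60 = $360, leaving $3,300.
Apprenticeship Credit: $78,100 is at or below the $264,400 threshold, so the full $2,400 applies.
Education Credit: $78,100 is at or below the $92,200 threshold, so the full $5,070 applies.
Total: $3,300 + $2,400 + $5,070 = $10,770.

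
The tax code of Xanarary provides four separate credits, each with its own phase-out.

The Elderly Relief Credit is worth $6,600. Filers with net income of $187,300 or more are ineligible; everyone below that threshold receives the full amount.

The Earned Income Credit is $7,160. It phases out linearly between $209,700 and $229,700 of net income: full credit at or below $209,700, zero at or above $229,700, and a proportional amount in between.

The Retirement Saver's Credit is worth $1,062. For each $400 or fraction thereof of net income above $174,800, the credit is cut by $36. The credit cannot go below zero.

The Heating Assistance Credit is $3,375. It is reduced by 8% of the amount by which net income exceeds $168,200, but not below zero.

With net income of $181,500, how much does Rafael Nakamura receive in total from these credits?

Elderly Relief Credit: $181,500 is below the $187,300 cutoff, so the full $6,600 applies.
Earned Income Credit: $181,500 is at or below the $209,700 threshold, so the full $7,160 applies.
Retirement Saver's Credit: income exceeds $174,800 by $6,700, which is 17 full-or-partial $400 increments; reduction = 17 × $36 = $612, leaving $450.
Heating Assistance Credit: 8% of the $13,300 excess over $168,200 is $1,064; credit = $3,375 − $1,064 = $2,311.
Total: $6,600 + $7,160 + $450 + $2,311 = $16,521.

$16,521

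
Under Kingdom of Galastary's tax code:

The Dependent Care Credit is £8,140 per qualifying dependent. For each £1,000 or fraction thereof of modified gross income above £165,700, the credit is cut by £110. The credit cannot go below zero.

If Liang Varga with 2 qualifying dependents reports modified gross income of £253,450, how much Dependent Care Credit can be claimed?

£6,600

Dependent Care Credit: base = 2 × £8,140 = £16,280. income exceeds £165,700 by £87,750, which is 88 full-or-partial £1,000 increments; reduction = 88 × £110 = £9,680, leaving £6,600.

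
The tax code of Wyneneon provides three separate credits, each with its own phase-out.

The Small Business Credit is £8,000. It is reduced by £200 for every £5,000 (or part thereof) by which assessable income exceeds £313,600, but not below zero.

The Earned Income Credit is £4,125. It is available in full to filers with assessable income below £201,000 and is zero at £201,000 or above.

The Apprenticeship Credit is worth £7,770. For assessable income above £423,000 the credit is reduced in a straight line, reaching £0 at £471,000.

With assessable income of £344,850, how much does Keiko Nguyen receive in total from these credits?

£14,370

Small Business Credit: income exceeds £313,600 by £31,250, which is 7 full-or-partial £5,000 increments; reduction = 7 × £200 = £1,400, leaving £6,600.
Earned Income Credit: £344,850 meets or exceeds the £201,000 cutoff, so the credit is £0.
Apprenticeship Credit: £344,850 is at or below the £423,000 threshold, so the full £7,770 applies.
Total: £6,600 + £0 + £7,770 = £14,370.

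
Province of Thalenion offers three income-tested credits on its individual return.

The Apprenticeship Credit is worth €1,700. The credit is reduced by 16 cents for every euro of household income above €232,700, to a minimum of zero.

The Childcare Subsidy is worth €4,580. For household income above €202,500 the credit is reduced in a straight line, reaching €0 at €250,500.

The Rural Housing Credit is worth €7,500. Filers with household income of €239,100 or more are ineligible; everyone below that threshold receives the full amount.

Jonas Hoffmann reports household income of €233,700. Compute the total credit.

Apprenticeship Credit: 16% of the €1,000 excess over €232,700 is €160; credit = €1,700 − €160 = €1,540.
Childcare Subsidy: €233,700 is €31,200 into a €48,000 phase-out range, leaving 16,800/48,000 of the credit: €4,580 × 16,800/48,000 = €1,603.
Rural Housing Credit: €233,700 is below the €239,100 cutoff, so the full €7,500 applies.
Total: €1,540 + €1,603 + €7,500 = €10,643.

€10,643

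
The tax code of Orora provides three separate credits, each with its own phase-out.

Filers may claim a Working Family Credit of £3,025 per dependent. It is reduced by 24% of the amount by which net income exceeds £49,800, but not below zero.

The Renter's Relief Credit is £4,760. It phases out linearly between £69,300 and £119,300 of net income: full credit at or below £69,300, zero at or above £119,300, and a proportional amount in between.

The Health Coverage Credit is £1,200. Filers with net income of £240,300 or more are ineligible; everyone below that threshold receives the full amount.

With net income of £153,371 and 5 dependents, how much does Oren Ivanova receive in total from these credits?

Working Family Credit: base = 5 × £3,025 = £15,125. 24% of the £103,571 excess over £49,800 is £24,857.04 ≥ base, so the credit is £0.
Renter's Relief Credit: £153,371 is at or above £119,300, so the credit is £0.
Health Coverage Credit: £153,371 is below the £240,300 cutoff, so the full £1,200 applies.
Total: £0 + £0 + £1,200 = £1,200.

£1,200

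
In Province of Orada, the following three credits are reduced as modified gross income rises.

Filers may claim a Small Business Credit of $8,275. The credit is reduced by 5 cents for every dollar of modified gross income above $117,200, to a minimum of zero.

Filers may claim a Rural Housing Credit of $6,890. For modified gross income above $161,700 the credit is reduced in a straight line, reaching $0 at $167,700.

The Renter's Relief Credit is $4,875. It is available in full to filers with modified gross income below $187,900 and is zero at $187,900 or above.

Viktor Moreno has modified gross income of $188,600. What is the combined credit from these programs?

$4,705

Small Business Credit: 5% of the $71,400 excess over $117,200 is $3,570; credit = $8,275 − $3,570 = $4,705.
Rural Housing Credit: $188,600 is at or above $167,700, so the credit is $0.
Renter's Relief Credit: $188,600 meets or exceeds the $187,900 cutoff, so the credit is $0.
Total: $4,705 + $0 + $0 = $4,705.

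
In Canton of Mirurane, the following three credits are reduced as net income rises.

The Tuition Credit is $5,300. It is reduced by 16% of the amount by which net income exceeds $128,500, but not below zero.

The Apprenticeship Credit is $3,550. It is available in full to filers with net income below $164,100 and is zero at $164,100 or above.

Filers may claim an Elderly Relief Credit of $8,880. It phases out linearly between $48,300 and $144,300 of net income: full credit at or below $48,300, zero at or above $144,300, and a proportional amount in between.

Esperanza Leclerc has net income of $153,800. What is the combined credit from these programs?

Tuition Credit: 16% of the $25,300 excess over $128,500 is $4,048; credit = $5,300 − $4,048 = $1,252.
Apprenticeship Credit: $153,800 is below the $164,100 cutoff, so the full $3,550 applies.
Elderly Relief Credit: $153,800 is at or above $144,300, so the credit is $0.
Total: $1,252 + $3,550 + $0 = $4,802.

$4,802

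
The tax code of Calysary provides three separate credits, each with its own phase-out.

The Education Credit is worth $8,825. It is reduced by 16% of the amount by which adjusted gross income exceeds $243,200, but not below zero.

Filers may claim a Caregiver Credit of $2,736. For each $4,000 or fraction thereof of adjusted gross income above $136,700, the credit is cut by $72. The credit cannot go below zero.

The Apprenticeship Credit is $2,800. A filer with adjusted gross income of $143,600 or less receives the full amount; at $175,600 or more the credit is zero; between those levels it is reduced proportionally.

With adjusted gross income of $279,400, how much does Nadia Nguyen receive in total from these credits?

Education Credit: 16% of the $36,200 excess over $243,200 is $5,792; credit = $8,825 − $5,792 = $3,033.
Caregiver Credit: income exceeds $136,700 by $142,700, which is 36 full-or-partial $4,000 increments; reduction = 36 × $72 = $2,592, leaving $144.
Apprenticeship Credit: $279,400 is at or above $175,600, so the credit is $0.
Total: $3,033 + $144 + $0 = $3,177.

$3,177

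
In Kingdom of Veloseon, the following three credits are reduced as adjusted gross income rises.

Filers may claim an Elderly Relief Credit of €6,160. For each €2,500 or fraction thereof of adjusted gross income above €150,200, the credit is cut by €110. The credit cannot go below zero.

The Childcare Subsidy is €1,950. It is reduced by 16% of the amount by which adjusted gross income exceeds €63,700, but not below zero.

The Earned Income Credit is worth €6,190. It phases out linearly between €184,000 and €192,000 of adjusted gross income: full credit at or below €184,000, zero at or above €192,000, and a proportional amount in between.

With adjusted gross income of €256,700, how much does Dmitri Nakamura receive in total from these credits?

Elderly Relief Credit: income exceeds €150,200 by €106,500, which is 43 full-or-partial €2,500 increments; reduction = 43 × €110 = €4,730, leaving €1,430.
Childcare Subsidy: 16% of the €193,000 excess over €63,700 is €30,880 ≥ base, so the credit is €0.
Earned Income Credit: €256,700 is at or above €192,000, so the credit is €0.
Total: €1,430 + €0 + €0 = €1,430.

€1,430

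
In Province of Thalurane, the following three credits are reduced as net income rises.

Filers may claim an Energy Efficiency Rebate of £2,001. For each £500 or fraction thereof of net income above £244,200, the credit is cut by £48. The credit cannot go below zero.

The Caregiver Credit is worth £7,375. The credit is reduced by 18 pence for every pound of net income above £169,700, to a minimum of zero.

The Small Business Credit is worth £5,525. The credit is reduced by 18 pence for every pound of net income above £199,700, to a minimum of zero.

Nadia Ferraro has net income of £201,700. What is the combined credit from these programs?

£8,781

Energy Efficiency Rebate: £201,700 is at or below the £244,200 threshold, so the full £2,001 applies.
Caregiver Credit: 18% of the £32,000 excess over £169,700 is £5,760; credit = £7,375 − £5,760 = £1,615.
Small Business Credit: 18% of the £2,000 excess over £199,700 is £360; credit = £5,525 − £360 = £5,165.
Total: £2,001 + £1,615 + £5,165 = £8,781.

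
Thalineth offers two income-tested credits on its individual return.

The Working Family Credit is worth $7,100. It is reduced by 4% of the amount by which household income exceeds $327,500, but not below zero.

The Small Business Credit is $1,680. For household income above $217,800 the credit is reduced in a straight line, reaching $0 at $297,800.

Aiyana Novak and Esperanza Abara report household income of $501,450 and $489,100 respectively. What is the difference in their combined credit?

Aiyana ($501,450): Working Family Credit: 4% of the $173,950 excess over $327,500 is $6,958; credit = $7,100 − $6,958 = $142. Small Business Credit: $501,450 is at or above $297,800, so the credit is $0. total $142 + $0 = $142
Esperanza ($489,100): Working Family Credit: 4% of the $161,600 excess over $327,500 is $6,464; credit = $7,100 − $6,464 = $636. Small Business Credit: $489,100 is at or above $297,800, so the credit is $0. total $636 + $0 = $636
Difference: |$142 − $636| = $494.

$494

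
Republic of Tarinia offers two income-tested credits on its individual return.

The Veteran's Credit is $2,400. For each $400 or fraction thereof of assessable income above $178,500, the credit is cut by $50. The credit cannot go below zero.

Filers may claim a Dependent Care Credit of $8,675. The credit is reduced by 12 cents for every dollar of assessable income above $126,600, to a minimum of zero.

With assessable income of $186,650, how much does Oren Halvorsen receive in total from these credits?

Veteran's Credit: income exceeds $178,500 by $8,150, which is 21 full-or-partial $400 increments; reduction = 21 × $50 = $1,050, leaving $1,350.
Dependent Care Credit: 12% of the $60,050 excess over $126,600 is $7,206; credit = $8,675 − $7,206 = $1,469.
Total: $1,350 + $1,469 = $2,819.

$2,819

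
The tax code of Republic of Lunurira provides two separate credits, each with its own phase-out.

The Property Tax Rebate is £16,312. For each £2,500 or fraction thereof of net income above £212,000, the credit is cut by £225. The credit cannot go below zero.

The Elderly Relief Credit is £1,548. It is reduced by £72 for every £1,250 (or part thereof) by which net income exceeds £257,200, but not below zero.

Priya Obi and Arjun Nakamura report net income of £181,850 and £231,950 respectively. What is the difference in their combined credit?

£1,800

Priya (£181,850): Property Tax Rebate: £181,850 is at or below the £212,000 threshold, so the full £16,312 applies. Elderly Relief Credit: £181,850 is at or below the £257,200 threshold, so the full £1,548 applies. total £16,312 + £1,548 = £17,860
Arjun (£231,950): Property Tax Rebate: income exceeds £212,000 by £19,950, which is 8 full-or-partial £2,500 increments; reduction = 8 × £225 = £1,800, leaving £14,512. Elderly Relief Credit: £231,950 is at or below the £257,200 threshold, so the full £1,548 applies. total £14,512 + £1,548 = £16,060
Difference: |£17,860 − £16,060| = £1,800.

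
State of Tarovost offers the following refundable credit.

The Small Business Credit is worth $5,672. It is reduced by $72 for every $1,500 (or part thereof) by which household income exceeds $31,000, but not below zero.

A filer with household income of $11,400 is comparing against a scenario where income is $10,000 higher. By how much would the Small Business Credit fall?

At $11,400 — $11,400 is at or below the $31,000 threshold, so the full $5,672 applies.
At $21,400 — $21,400 is at or below the $31,000 threshold, so the full $5,672 applies.
Lost: $5,672 − $5,672 = $0.

$0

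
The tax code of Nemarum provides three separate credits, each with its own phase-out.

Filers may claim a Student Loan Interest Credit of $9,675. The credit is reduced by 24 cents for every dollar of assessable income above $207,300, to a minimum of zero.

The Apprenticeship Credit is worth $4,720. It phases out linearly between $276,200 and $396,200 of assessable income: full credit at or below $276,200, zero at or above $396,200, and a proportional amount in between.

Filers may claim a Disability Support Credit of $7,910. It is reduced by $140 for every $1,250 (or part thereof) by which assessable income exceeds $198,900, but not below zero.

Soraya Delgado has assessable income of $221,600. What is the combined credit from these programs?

$16,213

Student Loan Interest Credit: 24% of the $14,300 excess over $207,300 is $3,432; credit = $9,675 − $3,432 = $6,243.
Apprenticeship Credit: $221,600 is at or below the $276,200 threshold, so the full $4,720 applies.
Disability Support Credit: income exceeds $198,900 by $22,700, which is 19 full-or-partial $1,250 increments; reduction = 19 × $140 = $2,660, leaving $5,250.
Total: $6,243 + $4,720 + $5,250 = $16,213.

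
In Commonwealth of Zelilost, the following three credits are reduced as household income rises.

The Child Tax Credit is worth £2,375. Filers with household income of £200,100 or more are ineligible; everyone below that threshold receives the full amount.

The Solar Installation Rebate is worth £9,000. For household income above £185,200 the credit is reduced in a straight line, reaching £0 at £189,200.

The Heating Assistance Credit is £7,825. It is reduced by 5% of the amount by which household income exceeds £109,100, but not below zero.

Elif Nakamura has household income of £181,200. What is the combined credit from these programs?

£15,595

Child Tax Credit: £181,200 is below the £200,100 cutoff, so the full £2,375 applies.
Solar Installation Rebate: £181,200 is at or below the £185,200 threshold, so the full £9,000 applies.
Heating Assistance Credit: 5% of the £72,100 excess over £109,100 is £3,605; credit = £7,825 − £3,605 = £4,220.
Total: £2,375 + £9,000 + £4,220 = £15,595.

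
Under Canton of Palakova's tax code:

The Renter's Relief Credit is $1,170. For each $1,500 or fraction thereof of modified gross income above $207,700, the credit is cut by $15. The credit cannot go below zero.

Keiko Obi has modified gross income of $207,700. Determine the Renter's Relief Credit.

Renter's Relief Credit: $207,700 is at or below the $207,700 threshold, so the full $1,170 applies.

$1,170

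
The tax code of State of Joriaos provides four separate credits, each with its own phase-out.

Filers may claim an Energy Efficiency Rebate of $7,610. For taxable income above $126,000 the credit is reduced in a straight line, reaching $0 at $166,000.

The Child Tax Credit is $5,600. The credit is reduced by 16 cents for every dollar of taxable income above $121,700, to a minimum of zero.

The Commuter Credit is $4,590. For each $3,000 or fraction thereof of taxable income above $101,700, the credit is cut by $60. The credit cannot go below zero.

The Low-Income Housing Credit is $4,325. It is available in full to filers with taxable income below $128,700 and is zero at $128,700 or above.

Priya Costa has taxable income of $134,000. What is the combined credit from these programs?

Energy Efficiency Rebate: $134,000 is $8,000 into a $40,000 phase-out range, leaving 32,000/40,000 of the credit: $7,610 × 32,000/40,000 = $6,088.
Child Tax Credit: 16% of the $12,300 excess over $121,700 is $1,968; credit = $5,600 − $1,968 = $3,632.
Commuter Credit: income exceeds $101,700 by $32,300, which is 11 full-or-partial $3,000 increments; reduction = 11 × $60 = $660, leaving $3,930.
Low-Income Housing Credit: $134,000 meets or exceeds the $128,700 cutoff, so the credit is $0.
Total: $6,088 + $3,632 + $3,930 + $0 = $13,650.

$13,650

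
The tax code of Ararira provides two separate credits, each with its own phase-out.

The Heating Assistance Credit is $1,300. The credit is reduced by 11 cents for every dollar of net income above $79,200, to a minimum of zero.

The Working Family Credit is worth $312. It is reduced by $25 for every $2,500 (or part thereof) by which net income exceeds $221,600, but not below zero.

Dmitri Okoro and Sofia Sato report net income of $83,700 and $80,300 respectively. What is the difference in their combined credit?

$374

Dmitri ($83,700): Heating Assistance Credit: 11% of the $4,500 excess over $79,200 is $495; credit = $1,300 − $495 = $805. Working Family Credit: $83,700 is at or below the $221,600 threshold, so the full $312 applies. total $805 + $312 = $1,117
Sofia ($80,300): Heating Assistance Credit: 11% of the $1,100 excess over $79,200 is $121; credit = $1,300 − $121 = $1,179. Working Family Credit: $80,300 is at or below the $221,600 threshold, so the full $312 applies. total $1,179 + $312 = $1,491
Difference: |$1,117 − $1,491| = $374.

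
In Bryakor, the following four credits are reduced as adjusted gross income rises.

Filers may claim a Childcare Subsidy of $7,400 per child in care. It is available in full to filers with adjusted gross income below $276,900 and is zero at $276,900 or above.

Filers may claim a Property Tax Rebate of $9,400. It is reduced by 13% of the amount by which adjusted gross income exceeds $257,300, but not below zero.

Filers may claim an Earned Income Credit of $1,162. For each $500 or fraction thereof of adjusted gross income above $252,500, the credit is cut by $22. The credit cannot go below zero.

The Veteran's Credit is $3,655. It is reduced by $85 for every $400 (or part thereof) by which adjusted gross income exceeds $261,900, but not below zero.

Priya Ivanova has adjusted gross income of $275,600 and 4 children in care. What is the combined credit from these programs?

Childcare Subsidy: base = 4 × $7,400 = $29,600. $275,600 is below the $276,900 cutoff, so the full $29,600 applies.
Property Tax Rebate: 13% of the $18,300 excess over $257,300 is $2,379; credit = $9,400 − $2,379 = $7,021.
Earned Income Credit: income exceeds $252,500 by $23,100, which is 47 full-or-partial $500 increments; reduction = 47 × $22 = $1,034, leaving $128.
Veteran's Credit: income exceeds $261,900 by $13,700, which is 35 full-or-partial $400 increments; reduction = 35 × $85 = $2,975, leaving $680.
Total: $29,600 + $7,021 + $128 + $680 = $37,429.

$37,429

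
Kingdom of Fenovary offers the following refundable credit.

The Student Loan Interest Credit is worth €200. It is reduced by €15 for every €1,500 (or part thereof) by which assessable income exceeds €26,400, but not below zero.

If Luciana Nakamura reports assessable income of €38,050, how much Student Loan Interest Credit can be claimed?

Student Loan Interest Credit: income exceeds €26,400 by €11,650, which is 8 full-or-partial €1,500 increments; reduction = 8 × €15 = €120, leaving €80.

€80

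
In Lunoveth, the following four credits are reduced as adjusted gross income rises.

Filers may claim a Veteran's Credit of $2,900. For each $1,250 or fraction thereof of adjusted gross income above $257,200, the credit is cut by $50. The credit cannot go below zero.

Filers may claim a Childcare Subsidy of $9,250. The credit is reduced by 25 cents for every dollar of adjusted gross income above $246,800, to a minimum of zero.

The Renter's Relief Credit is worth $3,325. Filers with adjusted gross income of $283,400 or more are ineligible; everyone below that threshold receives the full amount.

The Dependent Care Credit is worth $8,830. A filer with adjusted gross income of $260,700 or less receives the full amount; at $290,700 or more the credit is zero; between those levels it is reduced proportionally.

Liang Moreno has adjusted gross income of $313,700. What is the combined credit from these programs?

$600

Veteran's Credit: income exceeds $257,200 by $56,500, which is 46 full-or-partial $1,250 increments; reduction = 46 × $50 = $2,300, leaving $600.
Childcare Subsidy: 25% of the $66,900 excess over $246,800 is $16,725 ≥ base, so the credit is $0.
Renter's Relief Credit: $313,700 meets or exceeds the $283,400 cutoff, so the credit is $0.
Dependent Care Credit: $313,700 is at or above $290,700, so the credit is $0.
Total: $600 + $0 + $0 + $0 = $600.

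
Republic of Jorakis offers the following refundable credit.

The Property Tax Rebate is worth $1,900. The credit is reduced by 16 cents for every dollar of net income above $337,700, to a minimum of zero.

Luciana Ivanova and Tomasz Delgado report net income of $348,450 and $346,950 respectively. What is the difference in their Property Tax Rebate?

Luciana ($348,450): Property Tax Rebate: 16% of the $10,750 excess over $337,700 is $1,720; credit = $1,900 − $1,720 = $180.
Tomasz ($346,950): Property Tax Rebate: 16% of the $9,250 excess over $337,700 is $1,480; credit = $1,900 − $1,480 = $420.
Difference: |$180 − $420| = $240.

$240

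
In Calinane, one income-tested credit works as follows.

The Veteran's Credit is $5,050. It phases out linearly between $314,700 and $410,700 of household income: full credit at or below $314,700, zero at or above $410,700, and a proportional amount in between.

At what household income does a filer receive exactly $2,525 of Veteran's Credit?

$362,700

$2,525 is 2,525/5,050 of the full $5,050, so 2,525/5,050 of the $96,000 range has been used: income = $314,700 + $96,000 × 2,525/5,050 = $362,700.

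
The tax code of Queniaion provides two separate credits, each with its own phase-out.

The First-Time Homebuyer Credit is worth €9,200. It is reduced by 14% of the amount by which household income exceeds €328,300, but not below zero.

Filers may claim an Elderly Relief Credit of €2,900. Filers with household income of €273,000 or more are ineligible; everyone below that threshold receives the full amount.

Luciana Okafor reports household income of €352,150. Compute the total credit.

€5,861

First-Time Homebuyer Credit: 14% of the €23,850 excess over €328,300 is €3,339; credit = €9,200 − €3,339 = €5,861.
Elderly Relief Credit: €352,150 meets or exceeds the €273,000 cutoff, so the credit is €0.
Total: €5,861 + €0 = €5,861.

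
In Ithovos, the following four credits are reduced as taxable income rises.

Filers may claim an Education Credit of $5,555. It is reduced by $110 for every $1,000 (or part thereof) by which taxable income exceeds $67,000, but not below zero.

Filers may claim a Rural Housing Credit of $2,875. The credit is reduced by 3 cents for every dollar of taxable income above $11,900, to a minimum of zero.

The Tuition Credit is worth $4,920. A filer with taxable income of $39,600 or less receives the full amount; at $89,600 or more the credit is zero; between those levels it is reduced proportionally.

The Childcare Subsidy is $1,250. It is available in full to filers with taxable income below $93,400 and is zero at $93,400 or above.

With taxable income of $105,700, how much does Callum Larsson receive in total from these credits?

Education Credit: income exceeds $67,000 by $38,700, which is 39 full-or-partial $1,000 increments; reduction = 39 × $110 = $4,290, leaving $1,265.
Rural Housing Credit: 3% of the $93,800 excess over $11,900 is $2,814; credit = $2,875 − $2,814 = $61.
Tuition Credit: $105,700 is at or above $89,600, so the credit is $0.
Childcare Subsidy: $105,700 meets or exceeds the $93,400 cutoff, so the credit is $0.
Total: $1,265 + $61 + $0 + $0 = $1,326.

$1,326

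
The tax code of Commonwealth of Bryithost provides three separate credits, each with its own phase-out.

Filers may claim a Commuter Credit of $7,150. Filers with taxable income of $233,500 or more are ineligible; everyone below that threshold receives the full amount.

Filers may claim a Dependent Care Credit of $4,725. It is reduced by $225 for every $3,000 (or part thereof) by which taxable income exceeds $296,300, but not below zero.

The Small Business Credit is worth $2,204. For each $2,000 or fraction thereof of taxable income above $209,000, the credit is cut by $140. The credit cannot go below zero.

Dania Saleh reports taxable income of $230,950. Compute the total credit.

$12,539

Commuter Credit: $230,950 is below the $233,500 cutoff, so the full $7,150 applies.
Dependent Care Credit: $230,950 is at or below the $296,300 threshold, so the full $4,725 applies.
Small Business Credit: income exceeds $209,000 by $21,950, which is 11 full-or-partial $2,000 increments; reduction = 11 × $140 = $1,540, leaving $664.
Total: $7,150 + $4,725 + $664 = $12,539.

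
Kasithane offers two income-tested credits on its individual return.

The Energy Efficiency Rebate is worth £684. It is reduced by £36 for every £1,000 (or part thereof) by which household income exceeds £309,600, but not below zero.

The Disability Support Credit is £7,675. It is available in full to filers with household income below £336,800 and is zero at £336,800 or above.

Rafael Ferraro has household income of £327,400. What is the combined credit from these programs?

£7,711

Energy Efficiency Rebate: income exceeds £309,600 by £17,800, which is 18 full-or-partial £1,000 increments; reduction = 18 × £36 = £648, leaving £36.
Disability Support Credit: £327,400 is below the £336,800 cutoff, so the full £7,675 applies.
Total: £36 + £7,675 = £7,711.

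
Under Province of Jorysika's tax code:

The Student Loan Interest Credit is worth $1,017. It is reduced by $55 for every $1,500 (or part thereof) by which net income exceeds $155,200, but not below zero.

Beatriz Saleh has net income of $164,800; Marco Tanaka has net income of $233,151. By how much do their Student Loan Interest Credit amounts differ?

Beatriz ($164,800): Student Loan Interest Credit: income exceeds $155,200 by $9,600, which is 7 full-or-partial $1,500 increments; reduction = 7 × $55 = $385, leaving $632.
Marco ($233,151): Student Loan Interest Credit: income exceeds $155,200 by $77,951 → 52 increments × $55 = $2,860 ≥ base, so the credit is $0.
Difference: |$632 − $0| = $632.

$632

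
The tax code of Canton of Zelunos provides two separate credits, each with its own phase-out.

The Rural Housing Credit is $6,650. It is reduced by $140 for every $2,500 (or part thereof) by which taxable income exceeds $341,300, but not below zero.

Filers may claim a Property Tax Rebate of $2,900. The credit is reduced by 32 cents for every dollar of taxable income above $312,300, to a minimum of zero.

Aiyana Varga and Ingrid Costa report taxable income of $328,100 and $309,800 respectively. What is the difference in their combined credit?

$2,900

Aiyana ($328,100): Rural Housing Credit: $328,100 is at or below the $341,300 threshold, so the full $6,650 applies. Property Tax Rebate: 32% of the $15,800 excess over $312,300 is $5,056 ≥ base, so the credit is $0. total $6,650 + $0 = $6,650
Ingrid ($309,800): Rural Housing Credit: $309,800 is at or below the $341,300 threshold, so the full $6,650 applies. Property Tax Rebate: $309,800 is at or below the $312,300 threshold, so the full $2,900 applies. total $6,650 + $2,900 = $9,550
Difference: |$6,650 − $9,550| = $2,900.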